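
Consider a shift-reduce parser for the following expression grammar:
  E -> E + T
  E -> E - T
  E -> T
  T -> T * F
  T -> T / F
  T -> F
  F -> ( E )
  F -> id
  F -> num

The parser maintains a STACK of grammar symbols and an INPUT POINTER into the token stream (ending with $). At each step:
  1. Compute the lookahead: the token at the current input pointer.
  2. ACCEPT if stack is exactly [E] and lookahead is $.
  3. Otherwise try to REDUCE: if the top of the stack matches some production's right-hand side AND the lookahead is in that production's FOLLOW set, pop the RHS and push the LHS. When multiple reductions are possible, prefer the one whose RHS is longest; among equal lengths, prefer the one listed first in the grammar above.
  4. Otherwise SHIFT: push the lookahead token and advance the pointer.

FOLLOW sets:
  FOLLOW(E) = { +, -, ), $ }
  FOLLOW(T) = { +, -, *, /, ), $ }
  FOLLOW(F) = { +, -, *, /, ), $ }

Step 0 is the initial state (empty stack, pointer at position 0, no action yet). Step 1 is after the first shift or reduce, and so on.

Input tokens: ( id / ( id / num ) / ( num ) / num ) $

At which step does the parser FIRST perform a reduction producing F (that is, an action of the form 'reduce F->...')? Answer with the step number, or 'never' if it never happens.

Answer: 3

Derivation:
Step 1: shift (. Stack=[(] ptr=1 lookahead=id remaining=[id / ( id / num ) / ( num ) / num ) $]
Step 2: shift id. Stack=[( id] ptr=2 lookahead=/ remaining=[/ ( id / num ) / ( num ) / num ) $]
Step 3: reduce F->id. Stack=[( F] ptr=2 lookahead=/ remaining=[/ ( id / num ) / ( num ) / num ) $]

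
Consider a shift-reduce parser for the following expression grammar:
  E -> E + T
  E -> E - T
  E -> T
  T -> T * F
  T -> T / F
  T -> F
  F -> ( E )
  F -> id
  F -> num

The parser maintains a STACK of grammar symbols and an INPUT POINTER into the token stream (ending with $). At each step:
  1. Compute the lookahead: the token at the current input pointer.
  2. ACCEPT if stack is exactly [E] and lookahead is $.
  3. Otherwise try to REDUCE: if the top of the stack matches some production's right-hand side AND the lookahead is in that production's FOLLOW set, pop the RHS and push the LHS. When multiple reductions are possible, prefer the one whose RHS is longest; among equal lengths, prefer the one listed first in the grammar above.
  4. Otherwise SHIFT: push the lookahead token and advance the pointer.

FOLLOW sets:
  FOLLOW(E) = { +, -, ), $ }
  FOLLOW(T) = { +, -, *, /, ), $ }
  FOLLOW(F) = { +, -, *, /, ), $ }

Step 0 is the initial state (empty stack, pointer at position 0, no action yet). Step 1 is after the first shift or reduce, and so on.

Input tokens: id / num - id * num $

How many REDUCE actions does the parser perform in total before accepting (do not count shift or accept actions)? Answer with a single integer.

Answer: 10

Derivation:
Step 1: shift id. Stack=[id] ptr=1 lookahead=/ remaining=[/ num - id * num $]
Step 2: reduce F->id. Stack=[F] ptr=1 lookahead=/ remaining=[/ num - id * num $]
Step 3: reduce T->F. Stack=[T] ptr=1 lookahead=/ remaining=[/ num - id * num $]
Step 4: shift /. Stack=[T /] ptr=2 lookahead=num remaining=[num - id * num $]
Step 5: shift num. Stack=[T / num] ptr=3 lookahead=- remaining=[- id * num $]
Step 6: reduce F->num. Stack=[T / F] ptr=3 lookahead=- remaining=[- id * num $]
Step 7: reduce T->T / F. Stack=[T] ptr=3 lookahead=- remaining=[- id * num $]
Step 8: reduce E->T. Stack=[E] ptr=3 lookahead=- remaining=[- id * num $]
Step 9: shift -. Stack=[E -] ptr=4 lookahead=id remaining=[id * num $]
Step 10: shift id. Stack=[E - id] ptr=5 lookahead=* remaining=[* num $]
Step 11: reduce F->id. Stack=[E - F] ptr=5 lookahead=* remaining=[* num $]
Step 12: reduce T->F. Stack=[E - T] ptr=5 lookahead=* remaining=[* num $]
Step 13: shift *. Stack=[E - T *] ptr=6 lookahead=num remaining=[num $]
Step 14: shift num. Stack=[E - T * num] ptr=7 lookahead=$ remaining=[$]
Step 15: reduce F->num. Stack=[E - T * F] ptr=7 lookahead=$ remaining=[$]
Step 16: reduce T->T * F. Stack=[E - T] ptr=7 lookahead=$ remaining=[$]
Step 17: reduce E->E - T. Stack=[E] ptr=7 lookahead=$ remaining=[$]
Step 18: accept. Stack=[E] ptr=7 lookahead=$ remaining=[$]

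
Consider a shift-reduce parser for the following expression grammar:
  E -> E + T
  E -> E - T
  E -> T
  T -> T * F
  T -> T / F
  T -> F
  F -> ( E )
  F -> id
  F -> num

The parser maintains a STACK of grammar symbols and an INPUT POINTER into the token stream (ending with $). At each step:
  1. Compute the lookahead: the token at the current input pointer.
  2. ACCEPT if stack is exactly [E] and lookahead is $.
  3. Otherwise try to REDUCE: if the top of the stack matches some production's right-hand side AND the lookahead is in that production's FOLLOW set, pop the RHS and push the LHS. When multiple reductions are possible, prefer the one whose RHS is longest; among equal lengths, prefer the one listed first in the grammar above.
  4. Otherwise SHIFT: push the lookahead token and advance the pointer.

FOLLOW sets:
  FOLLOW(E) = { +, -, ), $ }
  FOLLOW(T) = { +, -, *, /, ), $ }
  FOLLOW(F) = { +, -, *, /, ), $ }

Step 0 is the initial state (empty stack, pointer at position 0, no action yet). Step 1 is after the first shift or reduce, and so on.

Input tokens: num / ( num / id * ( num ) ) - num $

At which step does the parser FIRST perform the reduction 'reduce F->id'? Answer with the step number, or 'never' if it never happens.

Step 1: shift num. Stack=[num] ptr=1 lookahead=/ remaining=[/ ( num / id * ( num ) ) - num $]
Step 2: reduce F->num. Stack=[F] ptr=1 lookahead=/ remaining=[/ ( num / id * ( num ) ) - num $]
Step 3: reduce T->F. Stack=[T] ptr=1 lookahead=/ remaining=[/ ( num / id * ( num ) ) - num $]
Step 4: shift /. Stack=[T /] ptr=2 lookahead=( remaining=[( num / id * ( num ) ) - num $]
Step 5: shift (. Stack=[T / (] ptr=3 lookahead=num remaining=[num / id * ( num ) ) - num $]
Step 6: shift num. Stack=[T / ( num] ptr=4 lookahead=/ remaining=[/ id * ( num ) ) - num $]
Step 7: reduce F->num. Stack=[T / ( F] ptr=4 lookahead=/ remaining=[/ id * ( num ) ) - num $]
Step 8: reduce T->F. Stack=[T / ( T] ptr=4 lookahead=/ remaining=[/ id * ( num ) ) - num $]
Step 9: shift /. Stack=[T / ( T /] ptr=5 lookahead=id remaining=[id * ( num ) ) - num $]
Step 10: shift id. Stack=[T / ( T / id] ptr=6 lookahead=* remaining=[* ( num ) ) - num $]
Step 11: reduce F->id. Stack=[T / ( T / F] ptr=6 lookahead=* remaining=[* ( num ) ) - num $]

Answer: 11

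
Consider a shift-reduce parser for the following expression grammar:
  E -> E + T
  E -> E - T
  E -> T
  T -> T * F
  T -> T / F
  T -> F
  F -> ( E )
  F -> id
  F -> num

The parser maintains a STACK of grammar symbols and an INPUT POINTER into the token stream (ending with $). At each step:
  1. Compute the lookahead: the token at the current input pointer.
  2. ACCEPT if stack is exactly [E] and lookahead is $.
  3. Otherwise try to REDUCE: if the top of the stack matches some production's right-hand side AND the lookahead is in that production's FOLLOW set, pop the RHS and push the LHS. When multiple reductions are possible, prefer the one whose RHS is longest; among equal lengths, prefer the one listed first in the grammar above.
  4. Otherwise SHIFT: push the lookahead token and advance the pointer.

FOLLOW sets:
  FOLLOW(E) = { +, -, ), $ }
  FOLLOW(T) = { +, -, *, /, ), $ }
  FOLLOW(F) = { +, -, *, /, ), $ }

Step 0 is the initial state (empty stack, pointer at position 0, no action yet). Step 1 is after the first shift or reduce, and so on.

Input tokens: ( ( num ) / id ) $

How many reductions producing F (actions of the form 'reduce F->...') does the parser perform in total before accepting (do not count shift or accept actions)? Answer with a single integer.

Step 1: shift (. Stack=[(] ptr=1 lookahead=( remaining=[( num ) / id ) $]
Step 2: shift (. Stack=[( (] ptr=2 lookahead=num remaining=[num ) / id ) $]
Step 3: shift num. Stack=[( ( num] ptr=3 lookahead=) remaining=[) / id ) $]
Step 4: reduce F->num. Stack=[( ( F] ptr=3 lookahead=) remaining=[) / id ) $]
Step 5: reduce T->F. Stack=[( ( T] ptr=3 lookahead=) remaining=[) / id ) $]
Step 6: reduce E->T. Stack=[( ( E] ptr=3 lookahead=) remaining=[) / id ) $]
Step 7: shift ). Stack=[( ( E )] ptr=4 lookahead=/ remaining=[/ id ) $]
Step 8: reduce F->( E ). Stack=[( F] ptr=4 lookahead=/ remaining=[/ id ) $]
Step 9: reduce T->F. Stack=[( T] ptr=4 lookahead=/ remaining=[/ id ) $]
Step 10: shift /. Stack=[( T /] ptr=5 lookahead=id remaining=[id ) $]
Step 11: shift id. Stack=[( T / id] ptr=6 lookahead=) remaining=[) $]
Step 12: reduce F->id. Stack=[( T / F] ptr=6 lookahead=) remaining=[) $]
Step 13: reduce T->T / F. Stack=[( T] ptr=6 lookahead=) remaining=[) $]
Step 14: reduce E->T. Stack=[( E] ptr=6 lookahead=) remaining=[) $]
Step 15: shift ). Stack=[( E )] ptr=7 lookahead=$ remaining=[$]
Step 16: reduce F->( E ). Stack=[F] ptr=7 lookahead=$ remaining=[$]
Step 17: reduce T->F. Stack=[T] ptr=7 lookahead=$ remaining=[$]
Step 18: reduce E->T. Stack=[E] ptr=7 lookahead=$ remaining=[$]
Step 19: accept. Stack=[E] ptr=7 lookahead=$ remaining=[$]

Answer: 4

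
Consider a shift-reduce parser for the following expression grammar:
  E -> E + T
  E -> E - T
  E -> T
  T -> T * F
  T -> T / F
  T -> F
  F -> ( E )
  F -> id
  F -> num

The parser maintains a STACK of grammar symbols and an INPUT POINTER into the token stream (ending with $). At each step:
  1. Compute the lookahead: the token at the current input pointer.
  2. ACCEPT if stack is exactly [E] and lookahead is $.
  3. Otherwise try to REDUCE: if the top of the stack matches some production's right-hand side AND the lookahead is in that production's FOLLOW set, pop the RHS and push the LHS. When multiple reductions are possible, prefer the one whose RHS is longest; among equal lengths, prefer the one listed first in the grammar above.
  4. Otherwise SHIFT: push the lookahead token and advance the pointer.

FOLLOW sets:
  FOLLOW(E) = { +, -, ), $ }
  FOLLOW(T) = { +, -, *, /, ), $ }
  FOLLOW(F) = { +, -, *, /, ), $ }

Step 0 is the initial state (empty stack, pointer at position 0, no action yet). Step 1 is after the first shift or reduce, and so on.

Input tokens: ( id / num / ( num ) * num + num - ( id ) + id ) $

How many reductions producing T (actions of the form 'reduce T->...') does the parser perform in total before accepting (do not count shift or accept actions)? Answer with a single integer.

Step 1: shift (. Stack=[(] ptr=1 lookahead=id remaining=[id / num / ( num ) * num + num - ( id ) + id ) $]
Step 2: shift id. Stack=[( id] ptr=2 lookahead=/ remaining=[/ num / ( num ) * num + num - ( id ) + id ) $]
Step 3: reduce F->id. Stack=[( F] ptr=2 lookahead=/ remaining=[/ num / ( num ) * num + num - ( id ) + id ) $]
Step 4: reduce T->F. Stack=[( T] ptr=2 lookahead=/ remaining=[/ num / ( num ) * num + num - ( id ) + id ) $]
Step 5: shift /. Stack=[( T /] ptr=3 lookahead=num remaining=[num / ( num ) * num + num - ( id ) + id ) $]
Step 6: shift num. Stack=[( T / num] ptr=4 lookahead=/ remaining=[/ ( num ) * num + num - ( id ) + id ) $]
Step 7: reduce F->num. Stack=[( T / F] ptr=4 lookahead=/ remaining=[/ ( num ) * num + num - ( id ) + id ) $]
Step 8: reduce T->T / F. Stack=[( T] ptr=4 lookahead=/ remaining=[/ ( num ) * num + num - ( id ) + id ) $]
Step 9: shift /. Stack=[( T /] ptr=5 lookahead=( remaining=[( num ) * num + num - ( id ) + id ) $]
Step 10: shift (. Stack=[( T / (] ptr=6 lookahead=num remaining=[num ) * num + num - ( id ) + id ) $]
Step 11: shift num. Stack=[( T / ( num] ptr=7 lookahead=) remaining=[) * num + num - ( id ) + id ) $]
Step 12: reduce F->num. Stack=[( T / ( F] ptr=7 lookahead=) remaining=[) * num + num - ( id ) + id ) $]
Step 13: reduce T->F. Stack=[( T / ( T] ptr=7 lookahead=) remaining=[) * num + num - ( id ) + id ) $]
Step 14: reduce E->T. Stack=[( T / ( E] ptr=7 lookahead=) remaining=[) * num + num - ( id ) + id ) $]
Step 15: shift ). Stack=[( T / ( E )] ptr=8 lookahead=* remaining=[* num + num - ( id ) + id ) $]
Step 16: reduce F->( E ). Stack=[( T / F] ptr=8 lookahead=* remaining=[* num + num - ( id ) + id ) $]
Step 17: reduce T->T / F. Stack=[( T] ptr=8 lookahead=* remaining=[* num + num - ( id ) + id ) $]
Step 18: shift *. Stack=[( T *] ptr=9 lookahead=num remaining=[num + num - ( id ) + id ) $]
Step 19: shift num. Stack=[( T * num] ptr=10 lookahead=+ remaining=[+ num - ( id ) + id ) $]
Step 20: reduce F->num. Stack=[( T * F] ptr=10 lookahead=+ remaining=[+ num - ( id ) + id ) $]
Step 21: reduce T->T * F. Stack=[( T] ptr=10 lookahead=+ remaining=[+ num - ( id ) + id ) $]
Step 22: reduce E->T. Stack=[( E] ptr=10 lookahead=+ remaining=[+ num - ( id ) + id ) $]
Step 23: shift +. Stack=[( E +] ptr=11 lookahead=num remaining=[num - ( id ) + id ) $]
Step 24: shift num. Stack=[( E + num] ptr=12 lookahead=- remaining=[- ( id ) + id ) $]
Step 25: reduce F->num. Stack=[( E + F] ptr=12 lookahead=- remaining=[- ( id ) + id ) $]
Step 26: reduce T->F. Stack=[( E + T] ptr=12 lookahead=- remaining=[- ( id ) + id ) $]
Step 27: reduce E->E + T. Stack=[( E] ptr=12 lookahead=- remaining=[- ( id ) + id ) $]
Step 28: shift -. Stack=[( E -] ptr=13 lookahead=( remaining=[( id ) + id ) $]
Step 29: shift (. Stack=[( E - (] ptr=14 lookahead=id remaining=[id ) + id ) $]
Step 30: shift id. Stack=[( E - ( id] ptr=15 lookahead=) remaining=[) + id ) $]
Step 31: reduce F->id. Stack=[( E - ( F] ptr=15 lookahead=) remaining=[) + id ) $]
Step 32: reduce T->F. Stack=[( E - ( T] ptr=15 lookahead=) remaining=[) + id ) $]
Step 33: reduce E->T. Stack=[( E - ( E] ptr=15 lookahead=) remaining=[) + id ) $]
Step 34: shift ). Stack=[( E - ( E )] ptr=16 lookahead=+ remaining=[+ id ) $]
Step 35: reduce F->( E ). Stack=[( E - F] ptr=16 lookahead=+ remaining=[+ id ) $]
Step 36: reduce T->F. Stack=[( E - T] ptr=16 lookahead=+ remaining=[+ id ) $]
Step 37: reduce E->E - T. Stack=[( E] ptr=16 lookahead=+ remaining=[+ id ) $]
Step 38: shift +. Stack=[( E +] ptr=17 lookahead=id remaining=[id ) $]
Step 39: shift id. Stack=[( E + id] ptr=18 lookahead=) remaining=[) $]
Step 40: reduce F->id. Stack=[( E + F] ptr=18 lookahead=) remaining=[) $]
Step 41: reduce T->F. Stack=[( E + T] ptr=18 lookahead=) remaining=[) $]
Step 42: reduce E->E + T. Stack=[( E] ptr=18 lookahead=) remaining=[) $]
Step 43: shift ). Stack=[( E )] ptr=19 lookahead=$ remaining=[$]
Step 44: reduce F->( E ). Stack=[F] ptr=19 lookahead=$ remaining=[$]
Step 45: reduce T->F. Stack=[T] ptr=19 lookahead=$ remaining=[$]
Step 46: reduce E->T. Stack=[E] ptr=19 lookahead=$ remaining=[$]
Step 47: accept. Stack=[E] ptr=19 lookahead=$ remaining=[$]

Answer: 10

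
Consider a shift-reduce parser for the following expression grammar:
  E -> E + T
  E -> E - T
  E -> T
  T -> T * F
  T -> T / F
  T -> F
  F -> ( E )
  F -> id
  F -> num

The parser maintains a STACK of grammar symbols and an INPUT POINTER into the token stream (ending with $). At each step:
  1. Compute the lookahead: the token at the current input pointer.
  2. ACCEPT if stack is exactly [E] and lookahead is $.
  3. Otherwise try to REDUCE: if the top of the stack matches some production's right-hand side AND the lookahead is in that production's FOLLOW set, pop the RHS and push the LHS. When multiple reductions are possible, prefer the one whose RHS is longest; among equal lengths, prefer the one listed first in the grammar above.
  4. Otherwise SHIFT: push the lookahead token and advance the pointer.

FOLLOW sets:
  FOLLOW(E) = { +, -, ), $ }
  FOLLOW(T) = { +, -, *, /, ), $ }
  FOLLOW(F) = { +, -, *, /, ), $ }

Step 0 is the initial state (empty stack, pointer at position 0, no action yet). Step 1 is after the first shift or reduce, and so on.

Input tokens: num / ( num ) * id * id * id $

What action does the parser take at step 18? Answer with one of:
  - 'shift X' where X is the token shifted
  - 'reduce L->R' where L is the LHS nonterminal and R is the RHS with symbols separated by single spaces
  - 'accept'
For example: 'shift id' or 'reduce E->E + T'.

Answer: shift id

Derivation:
Step 1: shift num. Stack=[num] ptr=1 lookahead=/ remaining=[/ ( num ) * id * id * id $]
Step 2: reduce F->num. Stack=[F] ptr=1 lookahead=/ remaining=[/ ( num ) * id * id * id $]
Step 3: reduce T->F. Stack=[T] ptr=1 lookahead=/ remaining=[/ ( num ) * id * id * id $]
Step 4: shift /. Stack=[T /] ptr=2 lookahead=( remaining=[( num ) * id * id * id $]
Step 5: shift (. Stack=[T / (] ptr=3 lookahead=num remaining=[num ) * id * id * id $]
Step 6: shift num. Stack=[T / ( num] ptr=4 lookahead=) remaining=[) * id * id * id $]
Step 7: reduce F->num. Stack=[T / ( F] ptr=4 lookahead=) remaining=[) * id * id * id $]
Step 8: reduce T->F. Stack=[T / ( T] ptr=4 lookahead=) remaining=[) * id * id * id $]
Step 9: reduce E->T. Stack=[T / ( E] ptr=4 lookahead=) remaining=[) * id * id * id $]
Step 10: shift ). Stack=[T / ( E )] ptr=5 lookahead=* remaining=[* id * id * id $]
Step 11: reduce F->( E ). Stack=[T / F] ptr=5 lookahead=* remaining=[* id * id * id $]
Step 12: reduce T->T / F. Stack=[T] ptr=5 lookahead=* remaining=[* id * id * id $]
Step 13: shift *. Stack=[T *] ptr=6 lookahead=id remaining=[id * id * id $]
Step 14: shift id. Stack=[T * id] ptr=7 lookahead=* remaining=[* id * id $]
Step 15: reduce F->id. Stack=[T * F] ptr=7 lookahead=* remaining=[* id * id $]
Step 16: reduce T->T * F. Stack=[T] ptr=7 lookahead=* remaining=[* id * id $]
Step 17: shift *. Stack=[T *] ptr=8 lookahead=id remaining=[id * id $]
Step 18: shift id. Stack=[T * id] ptr=9 lookahead=* remaining=[* id $]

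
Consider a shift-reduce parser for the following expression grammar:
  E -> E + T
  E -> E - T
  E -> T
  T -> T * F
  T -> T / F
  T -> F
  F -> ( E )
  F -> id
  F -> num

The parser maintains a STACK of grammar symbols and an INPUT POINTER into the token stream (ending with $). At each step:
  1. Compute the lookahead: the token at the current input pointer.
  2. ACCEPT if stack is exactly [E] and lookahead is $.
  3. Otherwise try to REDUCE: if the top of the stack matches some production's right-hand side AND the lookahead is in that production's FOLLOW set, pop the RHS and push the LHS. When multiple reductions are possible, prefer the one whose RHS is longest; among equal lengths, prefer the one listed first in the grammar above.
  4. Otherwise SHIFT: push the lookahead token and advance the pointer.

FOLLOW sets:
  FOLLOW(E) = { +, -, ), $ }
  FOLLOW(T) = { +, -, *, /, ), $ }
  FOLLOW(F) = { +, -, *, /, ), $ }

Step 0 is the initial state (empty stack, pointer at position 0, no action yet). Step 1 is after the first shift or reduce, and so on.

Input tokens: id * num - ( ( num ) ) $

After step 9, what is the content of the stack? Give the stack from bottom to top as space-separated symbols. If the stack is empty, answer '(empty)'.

Answer: E -

Derivation:
Step 1: shift id. Stack=[id] ptr=1 lookahead=* remaining=[* num - ( ( num ) ) $]
Step 2: reduce F->id. Stack=[F] ptr=1 lookahead=* remaining=[* num - ( ( num ) ) $]
Step 3: reduce T->F. Stack=[T] ptr=1 lookahead=* remaining=[* num - ( ( num ) ) $]
Step 4: shift *. Stack=[T *] ptr=2 lookahead=num remaining=[num - ( ( num ) ) $]
Step 5: shift num. Stack=[T * num] ptr=3 lookahead=- remaining=[- ( ( num ) ) $]
Step 6: reduce F->num. Stack=[T * F] ptr=3 lookahead=- remaining=[- ( ( num ) ) $]
Step 7: reduce T->T * F. Stack=[T] ptr=3 lookahead=- remaining=[- ( ( num ) ) $]
Step 8: reduce E->T. Stack=[E] ptr=3 lookahead=- remaining=[- ( ( num ) ) $]
Step 9: shift -. Stack=[E -] ptr=4 lookahead=( remaining=[( ( num ) ) $]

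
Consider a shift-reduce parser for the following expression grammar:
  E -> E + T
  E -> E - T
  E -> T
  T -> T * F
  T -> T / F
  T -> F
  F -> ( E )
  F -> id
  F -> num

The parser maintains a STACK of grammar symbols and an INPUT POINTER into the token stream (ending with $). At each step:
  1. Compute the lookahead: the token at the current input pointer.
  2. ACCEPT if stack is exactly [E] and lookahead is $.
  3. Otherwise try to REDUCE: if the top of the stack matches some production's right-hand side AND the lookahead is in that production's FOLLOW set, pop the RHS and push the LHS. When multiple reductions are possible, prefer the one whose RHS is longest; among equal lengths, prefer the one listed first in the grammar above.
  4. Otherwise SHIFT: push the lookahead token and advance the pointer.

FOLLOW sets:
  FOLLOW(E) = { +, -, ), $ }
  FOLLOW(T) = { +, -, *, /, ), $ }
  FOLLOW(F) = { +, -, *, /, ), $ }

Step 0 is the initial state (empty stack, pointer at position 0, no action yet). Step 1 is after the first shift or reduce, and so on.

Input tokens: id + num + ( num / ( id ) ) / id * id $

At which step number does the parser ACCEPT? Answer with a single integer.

Answer: 37

Derivation:
Step 1: shift id. Stack=[id] ptr=1 lookahead=+ remaining=[+ num + ( num / ( id ) ) / id * id $]
Step 2: reduce F->id. Stack=[F] ptr=1 lookahead=+ remaining=[+ num + ( num / ( id ) ) / id * id $]
Step 3: reduce T->F. Stack=[T] ptr=1 lookahead=+ remaining=[+ num + ( num / ( id ) ) / id * id $]
Step 4: reduce E->T. Stack=[E] ptr=1 lookahead=+ remaining=[+ num + ( num / ( id ) ) / id * id $]
Step 5: shift +. Stack=[E +] ptr=2 lookahead=num remaining=[num + ( num / ( id ) ) / id * id $]
Step 6: shift num. Stack=[E + num] ptr=3 lookahead=+ remaining=[+ ( num / ( id ) ) / id * id $]
Step 7: reduce F->num. Stack=[E + F] ptr=3 lookahead=+ remaining=[+ ( num / ( id ) ) / id * id $]
Step 8: reduce T->F. Stack=[E + T] ptr=3 lookahead=+ remaining=[+ ( num / ( id ) ) / id * id $]
Step 9: reduce E->E + T. Stack=[E] ptr=3 lookahead=+ remaining=[+ ( num / ( id ) ) / id * id $]
Step 10: shift +. Stack=[E +] ptr=4 lookahead=( remaining=[( num / ( id ) ) / id * id $]
Step 11: shift (. Stack=[E + (] ptr=5 lookahead=num remaining=[num / ( id ) ) / id * id $]
Step 12: shift num. Stack=[E + ( num] ptr=6 lookahead=/ remaining=[/ ( id ) ) / id * id $]
Step 13: reduce F->num. Stack=[E + ( F] ptr=6 lookahead=/ remaining=[/ ( id ) ) / id * id $]
Step 14: reduce T->F. Stack=[E + ( T] ptr=6 lookahead=/ remaining=[/ ( id ) ) / id * id $]
Step 15: shift /. Stack=[E + ( T /] ptr=7 lookahead=( remaining=[( id ) ) / id * id $]
Step 16: shift (. Stack=[E + ( T / (] ptr=8 lookahead=id remaining=[id ) ) / id * id $]
Step 17: shift id. Stack=[E + ( T / ( id] ptr=9 lookahead=) remaining=[) ) / id * id $]
Step 18: reduce F->id. Stack=[E + ( T / ( F] ptr=9 lookahead=) remaining=[) ) / id * id $]
Step 19: reduce T->F. Stack=[E + ( T / ( T] ptr=9 lookahead=) remaining=[) ) / id * id $]
Step 20: reduce E->T. Stack=[E + ( T / ( E] ptr=9 lookahead=) remaining=[) ) / id * id $]
Step 21: shift ). Stack=[E + ( T / ( E )] ptr=10 lookahead=) remaining=[) / id * id $]
Step 22: reduce F->( E ). Stack=[E + ( T / F] ptr=10 lookahead=) remaining=[) / id * id $]
Step 23: reduce T->T / F. Stack=[E + ( T] ptr=10 lookahead=) remaining=[) / id * id $]
Step 24: reduce E->T. Stack=[E + ( E] ptr=10 lookahead=) remaining=[) / id * id $]
Step 25: shift ). Stack=[E + ( E )] ptr=11 lookahead=/ remaining=[/ id * id $]
Step 26: reduce F->( E ). Stack=[E + F] ptr=11 lookahead=/ remaining=[/ id * id $]
Step 27: reduce T->F. Stack=[E + T] ptr=11 lookahead=/ remaining=[/ id * id $]
Step 28: shift /. Stack=[E + T /] ptr=12 lookahead=id remaining=[id * id $]
Step 29: shift id. Stack=[E + T / id] ptr=13 lookahead=* remaining=[* id $]
Step 30: reduce F->id. Stack=[E + T / F] ptr=13 lookahead=* remaining=[* id $]
Step 31: reduce T->T / F. Stack=[E + T] ptr=13 lookahead=* remaining=[* id $]
Step 32: shift *. Stack=[E + T *] ptr=14 lookahead=id remaining=[id $]
Step 33: shift id. Stack=[E + T * id] ptr=15 lookahead=$ remaining=[$]
Step 34: reduce F->id. Stack=[E + T * F] ptr=15 lookahead=$ remaining=[$]
Step 35: reduce T->T * F. Stack=[E + T] ptr=15 lookahead=$ remaining=[$]
Step 36: reduce E->E + T. Stack=[E] ptr=15 lookahead=$ remaining=[$]
Step 37: accept. Stack=[E] ptr=15 lookahead=$ remaining=[$]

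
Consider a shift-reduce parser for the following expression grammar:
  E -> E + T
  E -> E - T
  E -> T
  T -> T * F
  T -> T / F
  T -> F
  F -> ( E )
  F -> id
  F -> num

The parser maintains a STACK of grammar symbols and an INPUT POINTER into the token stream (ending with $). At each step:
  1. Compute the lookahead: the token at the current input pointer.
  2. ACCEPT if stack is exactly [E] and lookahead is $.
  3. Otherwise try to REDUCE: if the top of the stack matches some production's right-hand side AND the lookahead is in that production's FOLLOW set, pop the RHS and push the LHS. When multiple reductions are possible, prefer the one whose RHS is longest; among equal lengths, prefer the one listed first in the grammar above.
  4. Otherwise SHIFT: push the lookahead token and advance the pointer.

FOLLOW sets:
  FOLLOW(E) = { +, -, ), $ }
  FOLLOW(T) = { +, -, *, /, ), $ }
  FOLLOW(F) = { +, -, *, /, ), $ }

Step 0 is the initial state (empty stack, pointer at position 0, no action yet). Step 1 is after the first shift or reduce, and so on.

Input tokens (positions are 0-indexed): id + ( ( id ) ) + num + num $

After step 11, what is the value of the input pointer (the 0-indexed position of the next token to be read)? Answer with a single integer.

Answer: 5

Derivation:
Step 1: shift id. Stack=[id] ptr=1 lookahead=+ remaining=[+ ( ( id ) ) + num + num $]
Step 2: reduce F->id. Stack=[F] ptr=1 lookahead=+ remaining=[+ ( ( id ) ) + num + num $]
Step 3: reduce T->F. Stack=[T] ptr=1 lookahead=+ remaining=[+ ( ( id ) ) + num + num $]
Step 4: reduce E->T. Stack=[E] ptr=1 lookahead=+ remaining=[+ ( ( id ) ) + num + num $]
Step 5: shift +. Stack=[E +] ptr=2 lookahead=( remaining=[( ( id ) ) + num + num $]
Step 6: shift (. Stack=[E + (] ptr=3 lookahead=( remaining=[( id ) ) + num + num $]
Step 7: shift (. Stack=[E + ( (] ptr=4 lookahead=id remaining=[id ) ) + num + num $]
Step 8: shift id. Stack=[E + ( ( id] ptr=5 lookahead=) remaining=[) ) + num + num $]
Step 9: reduce F->id. Stack=[E + ( ( F] ptr=5 lookahead=) remaining=[) ) + num + num $]
Step 10: reduce T->F. Stack=[E + ( ( T] ptr=5 lookahead=) remaining=[) ) + num + num $]
Step 11: reduce E->T. Stack=[E + ( ( E] ptr=5 lookahead=) remaining=[) ) + num + num $]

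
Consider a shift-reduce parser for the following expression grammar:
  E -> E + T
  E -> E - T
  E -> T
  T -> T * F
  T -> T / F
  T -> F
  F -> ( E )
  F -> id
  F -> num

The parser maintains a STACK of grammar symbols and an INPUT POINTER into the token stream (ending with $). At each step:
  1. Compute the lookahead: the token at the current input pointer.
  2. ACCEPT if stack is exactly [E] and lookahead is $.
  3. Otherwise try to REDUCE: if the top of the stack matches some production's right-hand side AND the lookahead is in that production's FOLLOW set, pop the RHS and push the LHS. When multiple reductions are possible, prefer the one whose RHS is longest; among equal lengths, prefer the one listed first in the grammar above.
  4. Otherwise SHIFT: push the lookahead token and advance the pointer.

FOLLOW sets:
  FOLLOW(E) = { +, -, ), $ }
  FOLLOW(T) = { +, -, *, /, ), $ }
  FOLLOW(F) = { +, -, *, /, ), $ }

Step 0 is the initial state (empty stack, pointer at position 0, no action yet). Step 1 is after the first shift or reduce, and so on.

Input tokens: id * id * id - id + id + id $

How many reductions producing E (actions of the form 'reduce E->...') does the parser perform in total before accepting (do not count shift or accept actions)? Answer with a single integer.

Answer: 4

Derivation:
Step 1: shift id. Stack=[id] ptr=1 lookahead=* remaining=[* id * id - id + id + id $]
Step 2: reduce F->id. Stack=[F] ptr=1 lookahead=* remaining=[* id * id - id + id + id $]
Step 3: reduce T->F. Stack=[T] ptr=1 lookahead=* remaining=[* id * id - id + id + id $]
Step 4: shift *. Stack=[T *] ptr=2 lookahead=id remaining=[id * id - id + id + id $]
Step 5: shift id. Stack=[T * id] ptr=3 lookahead=* remaining=[* id - id + id + id $]
Step 6: reduce F->id. Stack=[T * F] ptr=3 lookahead=* remaining=[* id - id + id + id $]
Step 7: reduce T->T * F. Stack=[T] ptr=3 lookahead=* remaining=[* id - id + id + id $]
Step 8: shift *. Stack=[T *] ptr=4 lookahead=id remaining=[id - id + id + id $]
Step 9: shift id. Stack=[T * id] ptr=5 lookahead=- remaining=[- id + id + id $]
Step 10: reduce F->id. Stack=[T * F] ptr=5 lookahead=- remaining=[- id + id + id $]
Step 11: reduce T->T * F. Stack=[T] ptr=5 lookahead=- remaining=[- id + id + id $]
Step 12: reduce E->T. Stack=[E] ptr=5 lookahead=- remaining=[- id + id + id $]
Step 13: shift -. Stack=[E -] ptr=6 lookahead=id remaining=[id + id + id $]
Step 14: shift id. Stack=[E - id] ptr=7 lookahead=+ remaining=[+ id + id $]
Step 15: reduce F->id. Stack=[E - F] ptr=7 lookahead=+ remaining=[+ id + id $]
Step 16: reduce T->F. Stack=[E - T] ptr=7 lookahead=+ remaining=[+ id + id $]
Step 17: reduce E->E - T. Stack=[E] ptr=7 lookahead=+ remaining=[+ id + id $]
Step 18: shift +. Stack=[E +] ptr=8 lookahead=id remaining=[id + id $]
Step 19: shift id. Stack=[E + id] ptr=9 lookahead=+ remaining=[+ id $]
Step 20: reduce F->id. Stack=[E + F] ptr=9 lookahead=+ remaining=[+ id $]
Step 21: reduce T->F. Stack=[E + T] ptr=9 lookahead=+ remaining=[+ id $]
Step 22: reduce E->E + T. Stack=[E] ptr=9 lookahead=+ remaining=[+ id $]
Step 23: shift +. Stack=[E +] ptr=10 lookahead=id remaining=[id $]
Step 24: shift id. Stack=[E + id] ptr=11 lookahead=$ remaining=[$]
Step 25: reduce F->id. Stack=[E + F] ptr=11 lookahead=$ remaining=[$]
Step 26: reduce T->F. Stack=[E + T] ptr=11 lookahead=$ remaining=[$]
Step 27: reduce E->E + T. Stack=[E] ptr=11 lookahead=$ remaining=[$]
Step 28: accept. Stack=[E] ptr=11 lookahead=$ remaining=[$]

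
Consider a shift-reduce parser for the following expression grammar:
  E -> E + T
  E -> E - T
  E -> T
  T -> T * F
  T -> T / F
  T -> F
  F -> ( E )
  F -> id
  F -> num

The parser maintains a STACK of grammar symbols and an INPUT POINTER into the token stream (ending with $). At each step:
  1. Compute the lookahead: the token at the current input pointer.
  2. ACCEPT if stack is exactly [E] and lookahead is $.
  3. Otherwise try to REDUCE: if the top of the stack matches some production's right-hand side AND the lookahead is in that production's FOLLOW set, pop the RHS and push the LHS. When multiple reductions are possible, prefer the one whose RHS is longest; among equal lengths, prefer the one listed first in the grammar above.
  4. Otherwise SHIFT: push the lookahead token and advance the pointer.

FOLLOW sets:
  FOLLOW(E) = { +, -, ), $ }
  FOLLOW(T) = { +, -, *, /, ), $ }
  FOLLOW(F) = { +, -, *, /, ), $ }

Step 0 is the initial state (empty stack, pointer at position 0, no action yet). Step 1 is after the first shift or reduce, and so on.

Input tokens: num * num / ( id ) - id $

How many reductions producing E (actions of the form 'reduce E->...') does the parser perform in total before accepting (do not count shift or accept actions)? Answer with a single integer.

Answer: 3

Derivation:
Step 1: shift num. Stack=[num] ptr=1 lookahead=* remaining=[* num / ( id ) - id $]
Step 2: reduce F->num. Stack=[F] ptr=1 lookahead=* remaining=[* num / ( id ) - id $]
Step 3: reduce T->F. Stack=[T] ptr=1 lookahead=* remaining=[* num / ( id ) - id $]
Step 4: shift *. Stack=[T *] ptr=2 lookahead=num remaining=[num / ( id ) - id $]
Step 5: shift num. Stack=[T * num] ptr=3 lookahead=/ remaining=[/ ( id ) - id $]
Step 6: reduce F->num. Stack=[T * F] ptr=3 lookahead=/ remaining=[/ ( id ) - id $]
Step 7: reduce T->T * F. Stack=[T] ptr=3 lookahead=/ remaining=[/ ( id ) - id $]
Step 8: shift /. Stack=[T /] ptr=4 lookahead=( remaining=[( id ) - id $]
Step 9: shift (. Stack=[T / (] ptr=5 lookahead=id remaining=[id ) - id $]
Step 10: shift id. Stack=[T / ( id] ptr=6 lookahead=) remaining=[) - id $]
Step 11: reduce F->id. Stack=[T / ( F] ptr=6 lookahead=) remaining=[) - id $]
Step 12: reduce T->F. Stack=[T / ( T] ptr=6 lookahead=) remaining=[) - id $]
Step 13: reduce E->T. Stack=[T / ( E] ptr=6 lookahead=) remaining=[) - id $]
Step 14: shift ). Stack=[T / ( E )] ptr=7 lookahead=- remaining=[- id $]
Step 15: reduce F->( E ). Stack=[T / F] ptr=7 lookahead=- remaining=[- id $]
Step 16: reduce T->T / F. Stack=[T] ptr=7 lookahead=- remaining=[- id $]
Step 17: reduce E->T. Stack=[E] ptr=7 lookahead=- remaining=[- id $]
Step 18: shift -. Stack=[E -] ptr=8 lookahead=id remaining=[id $]
Step 19: shift id. Stack=[E - id] ptr=9 lookahead=$ remaining=[$]
Step 20: reduce F->id. Stack=[E - F] ptr=9 lookahead=$ remaining=[$]
Step 21: reduce T->F. Stack=[E - T] ptr=9 lookahead=$ remaining=[$]
Step 22: reduce E->E - T. Stack=[E] ptr=9 lookahead=$ remaining=[$]
Step 23: accept. Stack=[E] ptr=9 lookahead=$ remaining=[$]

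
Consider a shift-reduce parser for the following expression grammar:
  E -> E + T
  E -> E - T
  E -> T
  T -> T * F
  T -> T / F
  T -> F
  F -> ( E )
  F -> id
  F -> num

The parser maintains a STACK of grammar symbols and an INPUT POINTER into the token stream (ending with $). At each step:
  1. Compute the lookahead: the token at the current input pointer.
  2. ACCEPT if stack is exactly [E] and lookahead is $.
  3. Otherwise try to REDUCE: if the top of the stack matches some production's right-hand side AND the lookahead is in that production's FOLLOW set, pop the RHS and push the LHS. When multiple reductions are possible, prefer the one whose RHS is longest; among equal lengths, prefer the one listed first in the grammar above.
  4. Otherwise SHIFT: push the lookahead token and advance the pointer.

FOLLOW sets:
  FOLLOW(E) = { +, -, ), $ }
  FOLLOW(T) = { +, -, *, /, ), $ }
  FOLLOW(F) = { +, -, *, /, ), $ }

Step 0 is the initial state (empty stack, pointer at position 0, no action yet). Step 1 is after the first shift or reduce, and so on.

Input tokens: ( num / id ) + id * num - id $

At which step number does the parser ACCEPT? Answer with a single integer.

Answer: 28

Derivation:
Step 1: shift (. Stack=[(] ptr=1 lookahead=num remaining=[num / id ) + id * num - id $]
Step 2: shift num. Stack=[( num] ptr=2 lookahead=/ remaining=[/ id ) + id * num - id $]
Step 3: reduce F->num. Stack=[( F] ptr=2 lookahead=/ remaining=[/ id ) + id * num - id $]
Step 4: reduce T->F. Stack=[( T] ptr=2 lookahead=/ remaining=[/ id ) + id * num - id $]
Step 5: shift /. Stack=[( T /] ptr=3 lookahead=id remaining=[id ) + id * num - id $]
Step 6: shift id. Stack=[( T / id] ptr=4 lookahead=) remaining=[) + id * num - id $]
Step 7: reduce F->id. Stack=[( T / F] ptr=4 lookahead=) remaining=[) + id * num - id $]
Step 8: reduce T->T / F. Stack=[( T] ptr=4 lookahead=) remaining=[) + id * num - id $]
Step 9: reduce E->T. Stack=[( E] ptr=4 lookahead=) remaining=[) + id * num - id $]
Step 10: shift ). Stack=[( E )] ptr=5 lookahead=+ remaining=[+ id * num - id $]
Step 11: reduce F->( E ). Stack=[F] ptr=5 lookahead=+ remaining=[+ id * num - id $]
Step 12: reduce T->F. Stack=[T] ptr=5 lookahead=+ remaining=[+ id * num - id $]
Step 13: reduce E->T. Stack=[E] ptr=5 lookahead=+ remaining=[+ id * num - id $]
Step 14: shift +. Stack=[E +] ptr=6 lookahead=id remaining=[id * num - id $]
Step 15: shift id. Stack=[E + id] ptr=7 lookahead=* remaining=[* num - id $]
Step 16: reduce F->id. Stack=[E + F] ptr=7 lookahead=* remaining=[* num - id $]
Step 17: reduce T->F. Stack=[E + T] ptr=7 lookahead=* remaining=[* num - id $]
Step 18: shift *. Stack=[E + T *] ptr=8 lookahead=num remaining=[num - id $]
Step 19: shift num. Stack=[E + T * num] ptr=9 lookahead=- remaining=[- id $]
Step 20: reduce F->num. Stack=[E + T * F] ptr=9 lookahead=- remaining=[- id $]
Step 21: reduce T->T * F. Stack=[E + T] ptr=9 lookahead=- remaining=[- id $]
Step 22: reduce E->E + T. Stack=[E] ptr=9 lookahead=- remaining=[- id $]
Step 23: shift -. Stack=[E -] ptr=10 lookahead=id remaining=[id $]
Step 24: shift id. Stack=[E - id] ptr=11 lookahead=$ remaining=[$]
Step 25: reduce F->id. Stack=[E - F] ptr=11 lookahead=$ remaining=[$]
Step 26: reduce T->F. Stack=[E - T] ptr=11 lookahead=$ remaining=[$]
Step 27: reduce E->E - T. Stack=[E] ptr=11 lookahead=$ remaining=[$]
Step 28: accept. Stack=[E] ptr=11 lookahead=$ remaining=[$]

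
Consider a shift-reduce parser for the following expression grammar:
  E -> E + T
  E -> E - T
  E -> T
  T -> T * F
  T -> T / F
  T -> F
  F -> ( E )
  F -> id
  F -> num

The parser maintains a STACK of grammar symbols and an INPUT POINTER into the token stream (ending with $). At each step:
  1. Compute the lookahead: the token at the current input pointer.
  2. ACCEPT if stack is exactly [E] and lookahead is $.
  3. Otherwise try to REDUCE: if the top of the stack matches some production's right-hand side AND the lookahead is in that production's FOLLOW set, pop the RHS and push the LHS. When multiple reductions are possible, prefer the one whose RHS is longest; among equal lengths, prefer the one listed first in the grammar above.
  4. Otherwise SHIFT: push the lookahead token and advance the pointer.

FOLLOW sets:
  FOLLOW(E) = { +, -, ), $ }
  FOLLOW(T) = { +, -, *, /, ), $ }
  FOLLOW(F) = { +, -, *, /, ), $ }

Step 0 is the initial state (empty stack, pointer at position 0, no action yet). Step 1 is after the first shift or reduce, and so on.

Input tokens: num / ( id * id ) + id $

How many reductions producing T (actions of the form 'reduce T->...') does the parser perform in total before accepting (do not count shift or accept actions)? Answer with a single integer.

Answer: 5

Derivation:
Step 1: shift num. Stack=[num] ptr=1 lookahead=/ remaining=[/ ( id * id ) + id $]
Step 2: reduce F->num. Stack=[F] ptr=1 lookahead=/ remaining=[/ ( id * id ) + id $]
Step 3: reduce T->F. Stack=[T] ptr=1 lookahead=/ remaining=[/ ( id * id ) + id $]
Step 4: shift /. Stack=[T /] ptr=2 lookahead=( remaining=[( id * id ) + id $]
Step 5: shift (. Stack=[T / (] ptr=3 lookahead=id remaining=[id * id ) + id $]
Step 6: shift id. Stack=[T / ( id] ptr=4 lookahead=* remaining=[* id ) + id $]
Step 7: reduce F->id. Stack=[T / ( F] ptr=4 lookahead=* remaining=[* id ) + id $]
Step 8: reduce T->F. Stack=[T / ( T] ptr=4 lookahead=* remaining=[* id ) + id $]
Step 9: shift *. Stack=[T / ( T *] ptr=5 lookahead=id remaining=[id ) + id $]
Step 10: shift id. Stack=[T / ( T * id] ptr=6 lookahead=) remaining=[) + id $]
Step 11: reduce F->id. Stack=[T / ( T * F] ptr=6 lookahead=) remaining=[) + id $]
Step 12: reduce T->T * F. Stack=[T / ( T] ptr=6 lookahead=) remaining=[) + id $]
Step 13: reduce E->T. Stack=[T / ( E] ptr=6 lookahead=) remaining=[) + id $]
Step 14: shift ). Stack=[T / ( E )] ptr=7 lookahead=+ remaining=[+ id $]
Step 15: reduce F->( E ). Stack=[T / F] ptr=7 lookahead=+ remaining=[+ id $]
Step 16: reduce T->T / F. Stack=[T] ptr=7 lookahead=+ remaining=[+ id $]
Step 17: reduce E->T. Stack=[E] ptr=7 lookahead=+ remaining=[+ id $]
Step 18: shift +. Stack=[E +] ptr=8 lookahead=id remaining=[id $]
Step 19: shift id. Stack=[E + id] ptr=9 lookahead=$ remaining=[$]
Step 20: reduce F->id. Stack=[E + F] ptr=9 lookahead=$ remaining=[$]
Step 21: reduce T->F. Stack=[E + T] ptr=9 lookahead=$ remaining=[$]
Step 22: reduce E->E + T. Stack=[E] ptr=9 lookahead=$ remaining=[$]
Step 23: accept. Stack=[E] ptr=9 lookahead=$ remaining=[$]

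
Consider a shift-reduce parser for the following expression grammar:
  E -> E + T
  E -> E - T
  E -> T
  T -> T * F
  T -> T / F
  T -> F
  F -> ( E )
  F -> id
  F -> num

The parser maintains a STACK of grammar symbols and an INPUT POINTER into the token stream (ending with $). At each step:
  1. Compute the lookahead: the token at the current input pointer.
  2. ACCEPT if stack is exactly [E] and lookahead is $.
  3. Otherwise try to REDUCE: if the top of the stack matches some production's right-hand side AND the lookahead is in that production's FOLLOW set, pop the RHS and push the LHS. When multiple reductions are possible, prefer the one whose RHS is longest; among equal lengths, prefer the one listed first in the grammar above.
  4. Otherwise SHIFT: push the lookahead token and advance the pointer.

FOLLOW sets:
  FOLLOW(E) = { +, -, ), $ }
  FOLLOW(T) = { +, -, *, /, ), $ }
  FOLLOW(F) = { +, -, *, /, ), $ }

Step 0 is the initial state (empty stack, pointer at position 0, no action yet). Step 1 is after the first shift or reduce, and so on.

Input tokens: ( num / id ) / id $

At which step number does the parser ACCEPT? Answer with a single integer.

Answer: 18

Derivation:
Step 1: shift (. Stack=[(] ptr=1 lookahead=num remaining=[num / id ) / id $]
Step 2: shift num. Stack=[( num] ptr=2 lookahead=/ remaining=[/ id ) / id $]
Step 3: reduce F->num. Stack=[( F] ptr=2 lookahead=/ remaining=[/ id ) / id $]
Step 4: reduce T->F. Stack=[( T] ptr=2 lookahead=/ remaining=[/ id ) / id $]
Step 5: shift /. Stack=[( T /] ptr=3 lookahead=id remaining=[id ) / id $]
Step 6: shift id. Stack=[( T / id] ptr=4 lookahead=) remaining=[) / id $]
Step 7: reduce F->id. Stack=[( T / F] ptr=4 lookahead=) remaining=[) / id $]
Step 8: reduce T->T / F. Stack=[( T] ptr=4 lookahead=) remaining=[) / id $]
Step 9: reduce E->T. Stack=[( E] ptr=4 lookahead=) remaining=[) / id $]
Step 10: shift ). Stack=[( E )] ptr=5 lookahead=/ remaining=[/ id $]
Step 11: reduce F->( E ). Stack=[F] ptr=5 lookahead=/ remaining=[/ id $]
Step 12: reduce T->F. Stack=[T] ptr=5 lookahead=/ remaining=[/ id $]
Step 13: shift /. Stack=[T /] ptr=6 lookahead=id remaining=[id $]
Step 14: shift id. Stack=[T / id] ptr=7 lookahead=$ remaining=[$]
Step 15: reduce F->id. Stack=[T / F] ptr=7 lookahead=$ remaining=[$]
Step 16: reduce T->T / F. Stack=[T] ptr=7 lookahead=$ remaining=[$]
Step 17: reduce E->T. Stack=[E] ptr=7 lookahead=$ remaining=[$]
Step 18: accept. Stack=[E] ptr=7 lookahead=$ remaining=[$]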